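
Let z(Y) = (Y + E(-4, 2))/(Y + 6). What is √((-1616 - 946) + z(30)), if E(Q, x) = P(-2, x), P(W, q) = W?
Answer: I*√23051/3 ≈ 50.609*I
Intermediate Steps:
E(Q, x) = -2
z(Y) = (-2 + Y)/(6 + Y) (z(Y) = (Y - 2)/(Y + 6) = (-2 + Y)/(6 + Y))
√((-1616 - 946) + z(30)) = √((-1616 - 946) + (-2 + 30)/(6 + 30)) = √(-2562 + 28/36) = √(-2562 + (1/36)*28) = √(-2562 + 7/9) = √(-23051/9) = I*√23051/3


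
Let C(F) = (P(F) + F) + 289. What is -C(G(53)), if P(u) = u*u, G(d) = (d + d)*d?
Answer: -31567831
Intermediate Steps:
G(d) = 2*d² (G(d) = (2*d)*d = 2*d²)
P(u) = u²
C(F) = 289 + F + F² (C(F) = (F² + F) + 289 = (F + F²) + 289 = 289 + F + F²)
-C(G(53)) = -(289 + 2*53² + (2*53²)²) = -(289 + 2*2809 + (2*2809)²) = -(289 + 5618 + 5618²) = -(289 + 5618 + 31561924) = -1*31567831 = -31567831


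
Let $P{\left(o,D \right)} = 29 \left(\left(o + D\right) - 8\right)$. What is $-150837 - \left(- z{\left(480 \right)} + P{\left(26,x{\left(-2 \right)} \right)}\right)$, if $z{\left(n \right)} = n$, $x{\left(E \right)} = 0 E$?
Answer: $-150879$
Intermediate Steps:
$x{\left(E \right)} = 0$
$P{\left(o,D \right)} = -232 + 29 D + 29 o$ ($P{\left(o,D \right)} = 29 \left(\left(D + o\right) - 8\right) = 29 \left(-8 + D + o\right) = -232 + 29 D + 29 o$)
$-150837 - \left(- z{\left(480 \right)} + P{\left(26,x{\left(-2 \right)} \right)}\right) = -150837 - \left(-712 + 0 + 754\right) = -150837 + \left(480 - \left(-232 + 0 + 754\right)\right) = -150837 + \left(480 - 522\right) = -150837 - 42 = -150879$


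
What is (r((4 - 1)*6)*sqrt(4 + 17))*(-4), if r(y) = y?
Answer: -72*sqrt(21) ≈ -329.95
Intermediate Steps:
(r((4 - 1)*6)*sqrt(4 + 17))*(-4) = (((4 - 1)*6)*sqrt(4 + 17))*(-4) = ((3*6)*sqrt(21))*(-4) = (18*sqrt(21))*(-4) = -72*sqrt(21)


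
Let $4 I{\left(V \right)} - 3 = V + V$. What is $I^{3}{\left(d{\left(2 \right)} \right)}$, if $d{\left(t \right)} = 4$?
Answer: $\frac{1331}{64} \approx 20.797$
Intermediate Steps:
$I{\left(V \right)} = \frac{3}{4} + \frac{V}{2}$ ($I{\left(V \right)} = \frac{3}{4} + \frac{V + V}{4} = \frac{3}{4} + \frac{2 V}{4} = \frac{3}{4} + \frac{V}{2}$)
$I^{3}{\left(d{\left(2 \right)} \right)} = \left(\frac{3}{4} + \frac{1}{2} \cdot 4\right)^{3} = \left(\frac{3}{4} + 2\right)^{3} = \left(\frac{11}{4}\right)^{3} = \frac{1331}{64}$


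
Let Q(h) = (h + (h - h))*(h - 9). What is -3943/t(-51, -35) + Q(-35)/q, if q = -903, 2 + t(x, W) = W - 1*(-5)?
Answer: 501607/4128 ≈ 121.51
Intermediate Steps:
t(x, W) = 3 + W (t(x, W) = -2 + (W - 1*(-5)) = -2 + (W + 5) = -2 + (5 + W) = 3 + W)
Q(h) = h*(-9 + h) (Q(h) = (h + 0)*(-9 + h) = h*(-9 + h))
-3943/t(-51, -35) + Q(-35)/q = -3943/(3 - 35) - 35*(-9 - 35)/(-903) = -3943/(-32) - 35*(-44)*(-1/903) = -3943*(-1/32) + 1540*(-1/903) = 3943/32 - 220/129 = 501607/4128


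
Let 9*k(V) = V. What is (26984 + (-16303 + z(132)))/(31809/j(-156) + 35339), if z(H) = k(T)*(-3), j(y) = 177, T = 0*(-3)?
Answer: 630179/2095604 ≈ 0.30071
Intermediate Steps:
T = 0
k(V) = V/9
z(H) = 0 (z(H) = ((⅑)*0)*(-3) = 0*(-3) = 0)
(26984 + (-16303 + z(132)))/(31809/j(-156) + 35339) = (26984 + (-16303 + 0))/(31809/177 + 35339) = (26984 - 16303)/(31809*(1/177) + 35339) = 10681/(10603/59 + 35339) = 10681/(2095604/59) = 10681*(59/2095604) = 630179/2095604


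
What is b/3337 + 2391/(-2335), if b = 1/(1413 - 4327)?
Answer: -23250129373/22705582030 ≈ -1.0240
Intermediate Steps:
b = -1/2914 (b = 1/(-2914) = -1/2914 ≈ -0.00034317)
b/3337 + 2391/(-2335) = -1/2914/3337 + 2391/(-2335) = -1/2914*1/3337 + 2391*(-1/2335) = -1/9724018 - 2391/2335 = -23250129373/22705582030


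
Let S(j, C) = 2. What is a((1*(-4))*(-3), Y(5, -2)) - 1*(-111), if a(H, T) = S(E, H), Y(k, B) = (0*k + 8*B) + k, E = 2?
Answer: 113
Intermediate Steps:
Y(k, B) = k + 8*B (Y(k, B) = (0 + 8*B) + k = 8*B + k = k + 8*B)
a(H, T) = 2
a((1*(-4))*(-3), Y(5, -2)) - 1*(-111) = 2 - 1*(-111) = 2 + 111 = 113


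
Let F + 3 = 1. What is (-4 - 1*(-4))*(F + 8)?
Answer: 0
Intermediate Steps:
F = -2 (F = -3 + 1 = -2)
(-4 - 1*(-4))*(F + 8) = (-4 - 1*(-4))*(-2 + 8) = (-4 + 4)*6 = 0*6 = 0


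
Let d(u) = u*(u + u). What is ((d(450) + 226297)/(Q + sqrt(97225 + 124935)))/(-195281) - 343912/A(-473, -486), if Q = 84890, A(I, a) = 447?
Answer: -16131909063756212173/20967465498639786 + 631297*sqrt(13885)/351803112393285 ≈ -769.38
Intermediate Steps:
d(u) = 2*u**2 (d(u) = u*(2*u) = 2*u**2)
((d(450) + 226297)/(Q + sqrt(97225 + 124935)))/(-195281) - 343912/A(-473, -486) = ((2*450**2 + 226297)/(84890 + sqrt(97225 + 124935)))/(-195281) - 343912/447 = ((2*202500 + 226297)/(84890 + sqrt(222160)))*(-1/195281) - 343912*1/447 = ((405000 + 226297)/(84890 + 4*sqrt(13885)))*(-1/195281) - 343912/447 = (631297/(84890 + 4*sqrt(13885)))*(-1/195281) - 343912/447 = -631297/(195281*(84890 + 4*sqrt(13885))) - 343912/447 = -343912/447 - 631297/(195281*(84890 + 4*sqrt(13885)))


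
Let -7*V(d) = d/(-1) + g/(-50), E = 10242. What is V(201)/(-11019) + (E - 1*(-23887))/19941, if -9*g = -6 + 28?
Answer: 197134874317/115358186475 ≈ 1.7089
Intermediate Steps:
g = -22/9 (g = -(-6 + 28)/9 = -⅑*22 = -22/9 ≈ -2.4444)
V(d) = -11/1575 + d/7 (V(d) = -(d/(-1) - 22/9/(-50))/7 = -(d*(-1) - 22/9*(-1/50))/7 = -(-d + 11/225)/7 = -(11/225 - d)/7 = -11/1575 + d/7)
V(201)/(-11019) + (E - 1*(-23887))/19941 = (-11/1575 + (⅐)*201)/(-11019) + (10242 - 1*(-23887))/19941 = (-11/1575 + 201/7)*(-1/11019) + (10242 + 23887)*(1/19941) = (45214/1575)*(-1/11019) + 34129*(1/19941) = -45214/17354925 + 34129/19941 = 197134874317/115358186475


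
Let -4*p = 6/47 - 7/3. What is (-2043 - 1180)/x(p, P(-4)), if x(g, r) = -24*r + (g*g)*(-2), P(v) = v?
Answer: -512611704/15171887 ≈ -33.787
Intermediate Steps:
p = 311/564 (p = -(6/47 - 7/3)/4 = -¼*(-311/141) = 311/564 ≈ 0.55142)
x(g, r) = -24*r - 2*g² (x(g, r) = -24*r + g²*(-2) = -24*r - 2*g²)
(-2043 - 1180)/x(p, P(-4)) = (-2043 - 1180)/(-24*(-4) - 2*(311/564)²) = -3223/(96 - 2*96721/318096) = -3223/(96 - 96721/159048) = -3223/15171887/159048 = -3223*159048/15171887 = -512611704/15171887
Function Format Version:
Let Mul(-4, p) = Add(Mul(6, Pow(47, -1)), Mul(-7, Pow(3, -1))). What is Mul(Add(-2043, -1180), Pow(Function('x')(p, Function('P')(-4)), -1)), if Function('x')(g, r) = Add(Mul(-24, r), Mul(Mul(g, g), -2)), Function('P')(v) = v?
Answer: Rational(-512611704, 15171887) ≈ -33.787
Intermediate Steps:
p = Rational(311, 564) (p = Mul(Rational(-1, 4), Add(Mul(6, Pow(47, -1)), Mul(-7, Pow(3, -1)))) = Mul(Rational(-1, 4), Add(Mul(6, Rational(1, 47)), Mul(-7, Rational(1, 3)))) = Mul(Rational(-1, 4), Add(Rational(6, 47), Rational(-7, 3))) = Mul(Rational(-1, 4), Rational(-311, 141)) = Rational(311, 564) ≈ 0.55142)
Function('x')(g, r) = Add(Mul(-24, r), Mul(-2, Pow(g, 2))) (Function('x')(g, r) = Add(Mul(-24, r), Mul(Pow(g, 2), -2)) = Add(Mul(-24, r), Mul(-2, Pow(g, 2))))
Mul(Add(-2043, -1180), Pow(Function('x')(p, Function('P')(-4)), -1)) = Mul(Add(-2043, -1180), Pow(Add(Mul(-24, -4), Mul(-2, Pow(Rational(311, 564), 2))), -1)) = Mul(-3223, Pow(Add(96, Mul(-2, Rational(96721, 318096))), -1)) = Mul(-3223, Pow(Add(96, Rational(-96721, 159048)), -1)) = Mul(-3223, Pow(Rational(15171887, 159048), -1)) = Mul(-3223, Rational(159048, 15171887)) = Rational(-512611704, 15171887)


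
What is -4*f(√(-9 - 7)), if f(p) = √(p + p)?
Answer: -8 - 8*I ≈ -8.0 - 8.0*I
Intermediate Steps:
f(p) = √2*√p (f(p) = √(2*p) = √2*√p)
-4*f(√(-9 - 7)) = -4*√2*√(√(-9 - 7)) = -4*√2*√(√(-16)) = -4*√2*√(4*I) = -4*√2*2*√I = -8*√2*√I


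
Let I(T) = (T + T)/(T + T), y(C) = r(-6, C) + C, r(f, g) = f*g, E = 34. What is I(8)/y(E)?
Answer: -1/170 ≈ -0.0058824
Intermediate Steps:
y(C) = -5*C (y(C) = -6*C + C = -5*C)
I(T) = 1 (I(T) = (2*T)/((2*T)) = (2*T)*(1/(2*T)) = 1)
I(8)/y(E) = 1/(-5*34) = 1/(-170) = 1*(-1/170) = -1/170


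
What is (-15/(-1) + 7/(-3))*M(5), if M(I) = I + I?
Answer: 380/3 ≈ 126.67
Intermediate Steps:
M(I) = 2*I
(-15/(-1) + 7/(-3))*M(5) = (-15/(-1) + 7/(-3))*(2*5) = (-15*(-1) + 7*(-⅓))*10 = (15 - 7/3)*10 = (38/3)*10 = 380/3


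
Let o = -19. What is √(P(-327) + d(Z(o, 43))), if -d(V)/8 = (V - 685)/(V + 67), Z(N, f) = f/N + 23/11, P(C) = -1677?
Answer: I*√311143571317/13967 ≈ 39.937*I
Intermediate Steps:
Z(N, f) = 23/11 + f/N (Z(N, f) = f/N + 23*(1/11) = f/N + 23/11 = 23/11 + f/N)
d(V) = -8*(-685 + V)/(67 + V) (d(V) = -8*(V - 685)/(V + 67) = -8*(-685 + V)/(67 + V))
√(P(-327) + d(Z(o, 43))) = √(-1677 + 8*(685 - (23/11 + 43/(-19)))/(67 + (23/11 + 43/(-19)))) = √(-1677 + 8*(685 - (23/11 + 43*(-1/19)))/(67 + (23/11 + 43*(-1/19)))) = √(-1677 + 8*(685 - (23/11 - 43/19))/(67 + (23/11 - 43/19))) = √(-1677 + 8*(685 - 1*(-36/209))/(67 - 36/209)) = √(-1677 + 8*(685 + 36/209)/(13967/209)) = √(-1677 + 8*(209/13967)*(143201/209)) = √(-1677 + 1145608/13967) = √(-22277051/13967) = I*√311143571317/13967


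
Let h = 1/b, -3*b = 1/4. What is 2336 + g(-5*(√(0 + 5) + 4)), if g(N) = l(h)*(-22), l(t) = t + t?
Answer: 2864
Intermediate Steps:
b = -1/12 (b = -⅓/4 = -⅓*¼ = -1/12 ≈ -0.083333)
h = -12 (h = 1/(-1/12) = -12)
l(t) = 2*t
g(N) = 528 (g(N) = (2*(-12))*(-22) = -24*(-22) = 528)
2336 + g(-5*(√(0 + 5) + 4)) = 2336 + 528 = 2864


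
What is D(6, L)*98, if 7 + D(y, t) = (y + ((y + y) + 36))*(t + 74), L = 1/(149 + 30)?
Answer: 69980330/179 ≈ 3.9095e+5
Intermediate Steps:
L = 1/179 ≈ 0.0055866
D(y, t) = -7 + (36 + 3*y)*(74 + t) (D(y, t) = -7 + (y + ((y + y) + 36))*(t + 74) = -7 + (y + (2*y + 36))*(74 + t) = -7 + (y + (36 + 2*y))*(74 + t) = -7 + (36 + 3*y)*(74 + t))
D(6, L)*98 = (2657 + 36*(1/179) + 222*6 + 3*(1/179)*6)*98 = (2657 + 36/179 + 1332 + 18/179)*98 = (714085/179)*98 = 69980330/179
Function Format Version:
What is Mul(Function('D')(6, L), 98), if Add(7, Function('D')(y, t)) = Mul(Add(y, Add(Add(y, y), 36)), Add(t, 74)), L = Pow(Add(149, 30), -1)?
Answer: Rational(69980330, 179) ≈ 3.9095e+5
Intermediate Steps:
L = Rational(1, 179) (L = Pow(179, -1) = Rational(1, 179) ≈ 0.0055866)
Function('D')(y, t) = Add(-7, Mul(Add(36, Mul(3, y)), Add(74, t))) (Function('D')(y, t) = Add(-7, Mul(Add(y, Add(Add(y, y), 36)), Add(t, 74))) = Add(-7, Mul(Add(y, Add(Mul(2, y), 36)), Add(74, t))) = Add(-7, Mul(Add(y, Add(36, Mul(2, y))), Add(74, t))) = Add(-7, Mul(Add(36, Mul(3, y)), Add(74, t))))
Mul(Function('D')(6, L), 98) = Mul(Add(2657, Mul(36, Rational(1, 179)), Mul(222, 6), Mul(3, Rational(1, 179), 6)), 98) = Mul(Add(2657, Rational(36, 179), 1332, Rational(18, 179)), 98) = Mul(Rational(714085, 179), 98) = Rational(69980330, 179)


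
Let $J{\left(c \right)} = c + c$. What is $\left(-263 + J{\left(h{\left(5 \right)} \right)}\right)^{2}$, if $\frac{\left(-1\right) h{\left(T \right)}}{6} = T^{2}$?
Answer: $316969$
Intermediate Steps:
$h{\left(T \right)} = - 6 T^{2}$
$J{\left(c \right)} = 2 c$
$\left(-263 + J{\left(h{\left(5 \right)} \right)}\right)^{2} = \left(-263 + 2 \left(- 6 \cdot 5^{2}\right)\right)^{2} = \left(-263 + 2 \left(\left(-6\right) 25\right)\right)^{2} = \left(-263 + 2 \left(-150\right)\right)^{2} = \left(-263 - 300\right)^{2} = \left(-563\right)^{2} = 316969$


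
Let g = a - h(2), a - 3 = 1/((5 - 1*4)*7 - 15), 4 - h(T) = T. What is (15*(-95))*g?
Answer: -9975/8 ≈ -1246.9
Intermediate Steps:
h(T) = 4 - T
a = 23/8 (a = 3 + 1/((5 - 1*4)*7 - 15) = 3 + 1/((5 - 4)*7 - 15) = 3 + 1/(1*7 - 15) = 3 + 1/(7 - 15) = 3 + 1/(-8) = 3 - 1/8 = 23/8 ≈ 2.8750)
g = 7/8 (g = 23/8 - (4 - 1*2) = 23/8 - (4 - 2) = 23/8 - 1*2 = 23/8 - 2 = 7/8 ≈ 0.87500)
(15*(-95))*g = (15*(-95))*(7/8) = -1425*7/8 = -9975/8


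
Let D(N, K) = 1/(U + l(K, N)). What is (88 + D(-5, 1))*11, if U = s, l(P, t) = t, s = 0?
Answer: 4829/5 ≈ 965.80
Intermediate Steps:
U = 0
D(N, K) = 1/N (D(N, K) = 1/(0 + N) = 1/N)
(88 + D(-5, 1))*11 = (88 + 1/(-5))*11 = (88 - ⅕)*11 = (439/5)*11 = 4829/5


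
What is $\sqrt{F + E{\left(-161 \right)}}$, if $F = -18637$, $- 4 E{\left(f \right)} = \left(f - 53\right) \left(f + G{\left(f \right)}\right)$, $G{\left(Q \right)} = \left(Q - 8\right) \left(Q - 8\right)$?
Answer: $11 \sqrt{12403} \approx 1225.1$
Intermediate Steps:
$G{\left(Q \right)} = \left(-8 + Q\right)^{2}$ ($G{\left(Q \right)} = \left(-8 + Q\right) \left(-8 + Q\right) = \left(-8 + Q\right)^{2}$)
$E{\left(f \right)} = - \frac{\left(-53 + f\right) \left(f + \left(-8 + f\right)^{2}\right)}{4}$ ($E{\left(f \right)} = - \frac{\left(f - 53\right) \left(f + \left(-8 + f\right)^{2}\right)}{4} = - \frac{\left(-53 + f\right) \left(f + \left(-8 + f\right)^{2}\right)}{4}$)
$\sqrt{F + E{\left(-161 \right)}} = \sqrt{-18637 + \left(848 + 17 \left(-161\right)^{2} - - \frac{138299}{4} - \frac{\left(-161\right)^{3}}{4}\right)} = \sqrt{-18637 + \left(848 + 17 \cdot 25921 + \frac{138299}{4} - - \frac{4173281}{4}\right)} = \sqrt{-18637 + \left(848 + 440657 + \frac{138299}{4} + \frac{4173281}{4}\right)} = \sqrt{-18637 + 1519400} = \sqrt{1500763} = 11 \sqrt{12403}$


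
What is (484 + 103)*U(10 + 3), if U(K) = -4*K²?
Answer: -396812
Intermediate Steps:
(484 + 103)*U(10 + 3) = (484 + 103)*(-4*(10 + 3)²) = 587*(-4*13²) = 587*(-4*169) = 587*(-676) = -396812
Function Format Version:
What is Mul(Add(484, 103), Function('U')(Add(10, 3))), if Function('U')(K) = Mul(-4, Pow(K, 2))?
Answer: -396812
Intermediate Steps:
Mul(Add(484, 103), Function('U')(Add(10, 3))) = Mul(Add(484, 103), Mul(-4, Pow(Add(10, 3), 2))) = Mul(587, Mul(-4, Pow(13, 2))) = Mul(587, Mul(-4, 169)) = Mul(587, -676) = -396812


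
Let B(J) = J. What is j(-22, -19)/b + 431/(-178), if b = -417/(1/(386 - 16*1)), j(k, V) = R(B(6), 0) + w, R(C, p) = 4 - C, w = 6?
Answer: -33249851/13731810 ≈ -2.4214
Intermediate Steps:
j(k, V) = 4 (j(k, V) = (4 - 1*6) + 6 = (4 - 6) + 6 = -2 + 6 = 4)
b = -154290 (b = -417/(1/(386 - 16)) = -417/(1/370) = -417/1/370 = -417*370 = -154290)
j(-22, -19)/b + 431/(-178) = 4/(-154290) + 431/(-178) = 4*(-1/154290) + 431*(-1/178) = -2/77145 - 431/178 = -33249851/13731810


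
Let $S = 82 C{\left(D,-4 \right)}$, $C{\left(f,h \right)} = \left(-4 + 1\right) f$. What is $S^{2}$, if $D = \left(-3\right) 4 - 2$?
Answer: $11861136$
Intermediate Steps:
$D = -14$ ($D = -12 - 2 = -14$)
$C{\left(f,h \right)} = - 3 f$
$S = 3444$ ($S = 82 \left(\left(-3\right) \left(-14\right)\right) = 82 \cdot 42 = 3444$)
$S^{2} = 3444^{2} = 11861136$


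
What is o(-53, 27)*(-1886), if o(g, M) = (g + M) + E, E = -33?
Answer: 111274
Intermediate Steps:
o(g, M) = -33 + M + g (o(g, M) = (g + M) - 33 = (M + g) - 33 = -33 + M + g)
o(-53, 27)*(-1886) = (-33 + 27 - 53)*(-1886) = -59*(-1886) = 111274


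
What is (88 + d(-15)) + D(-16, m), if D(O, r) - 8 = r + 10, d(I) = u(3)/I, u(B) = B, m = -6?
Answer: 499/5 ≈ 99.800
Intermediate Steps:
d(I) = 3/I
D(O, r) = 18 + r (D(O, r) = 8 + (r + 10) = 8 + (10 + r) = 18 + r)
(88 + d(-15)) + D(-16, m) = (88 + 3/(-15)) + (18 - 6) = (88 + 3*(-1/15)) + 12 = (88 - ⅕) + 12 = 439/5 + 12 = 499/5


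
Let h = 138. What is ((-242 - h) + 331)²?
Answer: 2401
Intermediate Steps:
((-242 - h) + 331)² = ((-242 - 1*138) + 331)² = ((-242 - 138) + 331)² = (-380 + 331)² = (-49)² = 2401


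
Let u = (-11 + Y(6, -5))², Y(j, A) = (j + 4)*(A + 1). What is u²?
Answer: 6765201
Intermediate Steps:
Y(j, A) = (1 + A)*(4 + j) (Y(j, A) = (4 + j)*(1 + A) = (1 + A)*(4 + j))
u = 2601 (u = (-11 + (4 + 6 + 4*(-5) - 5*6))² = (-11 + (4 + 6 - 20 - 30))² = (-11 - 40)² = (-51)² = 2601)
u² = 2601² = 6765201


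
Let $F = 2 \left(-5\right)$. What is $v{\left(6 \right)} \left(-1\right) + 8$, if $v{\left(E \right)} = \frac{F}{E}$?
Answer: $\frac{29}{3} \approx 9.6667$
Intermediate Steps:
$F = -10$
$v{\left(E \right)} = - \frac{10}{E}$
$v{\left(6 \right)} \left(-1\right) + 8 = - \frac{10}{6} \left(-1\right) + 8 = \left(-10\right) \frac{1}{6} \left(-1\right) + 8 = \left(- \frac{5}{3}\right) \left(-1\right) + 8 = \frac{5}{3} + 8 = \frac{29}{3}$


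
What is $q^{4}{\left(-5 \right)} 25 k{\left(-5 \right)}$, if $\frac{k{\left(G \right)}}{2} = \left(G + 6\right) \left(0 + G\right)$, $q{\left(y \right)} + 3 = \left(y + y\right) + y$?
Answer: $-26244000$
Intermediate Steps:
$q{\left(y \right)} = -3 + 3 y$ ($q{\left(y \right)} = -3 + \left(\left(y + y\right) + y\right) = -3 + \left(2 y + y\right) = -3 + 3 y$)
$k{\left(G \right)} = 2 G \left(6 + G\right)$ ($k{\left(G \right)} = 2 \left(G + 6\right) \left(0 + G\right) = 2 \left(6 + G\right) G = 2 G \left(6 + G\right)$)
$q^{4}{\left(-5 \right)} 25 k{\left(-5 \right)} = \left(-3 + 3 \left(-5\right)\right)^{4} \cdot 25 \cdot 2 \left(-5\right) \left(6 - 5\right) = \left(-3 - 15\right)^{4} \cdot 25 \cdot 2 \left(-5\right) 1 = \left(-18\right)^{4} \cdot 25 \left(-10\right) = 104976 \cdot 25 \left(-10\right) = 2624400 \left(-10\right) = -26244000$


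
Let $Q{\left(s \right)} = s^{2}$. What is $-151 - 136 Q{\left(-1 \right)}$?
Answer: $-287$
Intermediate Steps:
$-151 - 136 Q{\left(-1 \right)} = -151 - 136 \left(-1\right)^{2} = -151 - 136 = -287$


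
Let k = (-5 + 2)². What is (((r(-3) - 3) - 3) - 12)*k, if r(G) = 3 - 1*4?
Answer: -171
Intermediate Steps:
r(G) = -1 (r(G) = 3 - 4 = -1)
k = 9 (k = (-3)² = 9)
(((r(-3) - 3) - 3) - 12)*k = (((-1 - 3) - 3) - 12)*9 = ((-4 - 3) - 12)*9 = (-7 - 12)*9 = -19*9 = -171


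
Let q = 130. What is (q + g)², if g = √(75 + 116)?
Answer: (130 + √191)² ≈ 20684.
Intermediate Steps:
g = √191 ≈ 13.820
(q + g)² = (130 + √191)²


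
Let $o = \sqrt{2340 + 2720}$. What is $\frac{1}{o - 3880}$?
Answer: $- \frac{194}{752467} - \frac{\sqrt{1265}}{7524670} \approx -0.00026255$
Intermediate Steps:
$o = 2 \sqrt{1265}$ ($o = \sqrt{5060} = 2 \sqrt{1265} \approx 71.134$)
$\frac{1}{o - 3880} = \frac{1}{2 \sqrt{1265} - 3880} = \frac{1}{-3880 + 2 \sqrt{1265}}$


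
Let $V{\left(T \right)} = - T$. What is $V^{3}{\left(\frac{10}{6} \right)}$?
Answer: $- \frac{125}{27} \approx -4.6296$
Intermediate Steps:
$V^{3}{\left(\frac{10}{6} \right)} = \left(- \frac{10}{6}\right)^{3} = \left(\left(-1\right) \frac{5}{3}\right)^{3} = \left(- \frac{5}{3}\right)^{3} = - \frac{125}{27}$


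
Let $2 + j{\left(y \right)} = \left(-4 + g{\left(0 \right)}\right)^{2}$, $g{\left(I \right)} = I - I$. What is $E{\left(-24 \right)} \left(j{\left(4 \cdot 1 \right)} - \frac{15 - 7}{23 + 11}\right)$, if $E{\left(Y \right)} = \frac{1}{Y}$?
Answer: $- \frac{39}{68} \approx -0.57353$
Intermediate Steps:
$g{\left(I \right)} = 0$
$j{\left(y \right)} = 14$ ($j{\left(y \right)} = -2 + \left(-4 + 0\right)^{2} = -2 + \left(-4\right)^{2} = -2 + 16 = 14$)
$E{\left(-24 \right)} \left(j{\left(4 \cdot 1 \right)} - \frac{15 - 7}{23 + 11}\right) = \frac{14 - \frac{15 - 7}{23 + 11}}{-24} = - \frac{14 - \frac{8}{34}}{24} = - \frac{14 - 8 \cdot \frac{1}{34}}{24} = - \frac{14 - \frac{4}{17}}{24} = \left(- \frac{1}{24}\right) \frac{234}{17} = - \frac{39}{68}$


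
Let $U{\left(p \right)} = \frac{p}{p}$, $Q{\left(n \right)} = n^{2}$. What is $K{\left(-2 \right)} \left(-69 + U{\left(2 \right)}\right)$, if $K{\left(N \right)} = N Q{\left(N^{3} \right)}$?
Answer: $8704$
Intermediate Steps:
$U{\left(p \right)} = 1$
$K{\left(N \right)} = N^{7}$ ($K{\left(N \right)} = N \left(N^{3}\right)^{2} = N N^{6} = N^{7}$)
$K{\left(-2 \right)} \left(-69 + U{\left(2 \right)}\right) = \left(-2\right)^{7} \left(-69 + 1\right) = \left(-128\right) \left(-68\right) = 8704$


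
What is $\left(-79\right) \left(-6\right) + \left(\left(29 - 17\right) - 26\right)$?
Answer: $460$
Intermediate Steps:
$\left(-79\right) \left(-6\right) + \left(\left(29 - 17\right) - 26\right) = 474 + \left(12 - 26\right) = 474 - 14 = 460$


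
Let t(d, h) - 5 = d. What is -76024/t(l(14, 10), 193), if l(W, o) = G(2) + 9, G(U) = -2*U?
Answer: -38012/5 ≈ -7602.4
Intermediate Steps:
l(W, o) = 5 (l(W, o) = -2*2 + 9 = -4 + 9 = 5)
t(d, h) = 5 + d
-76024/t(l(14, 10), 193) = -76024/(5 + 5) = -76024/10 = -76024*1/10 = -38012/5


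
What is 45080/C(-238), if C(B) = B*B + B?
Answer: 3220/4029 ≈ 0.79921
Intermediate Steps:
C(B) = B + B² (C(B) = B² + B = B + B²)
45080/C(-238) = 45080/((-238*(1 - 238))) = 45080/((-238*(-237))) = 45080/56406 = 45080*(1/56406) = 3220/4029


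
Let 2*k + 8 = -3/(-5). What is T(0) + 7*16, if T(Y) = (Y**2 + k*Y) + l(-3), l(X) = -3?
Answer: 109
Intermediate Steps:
k = -37/10 (k = -4 + (-3/(-5))/2 = -4 + (-1/5*(-3))/2 = -4 + (1/2)*(3/5) = -4 + 3/10 = -37/10 ≈ -3.7000)
T(Y) = -3 + Y**2 - 37*Y/10 (T(Y) = (Y**2 - 37*Y/10) - 3 = -3 + Y**2 - 37*Y/10)
T(0) + 7*16 = (-3 + 0**2 - 37/10*0) + 7*16 = (-3 + 0 + 0) + 112 = -3 + 112 = 109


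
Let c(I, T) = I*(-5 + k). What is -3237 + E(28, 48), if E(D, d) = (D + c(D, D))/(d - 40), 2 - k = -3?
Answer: -6467/2 ≈ -3233.5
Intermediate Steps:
k = 5 (k = 2 - 1*(-3) = 2 + 3 = 5)
c(I, T) = 0 (c(I, T) = I*(-5 + 5) = I*0 = 0)
E(D, d) = D/(-40 + d) (E(D, d) = (D + 0)/(d - 40) = D/(-40 + d))
-3237 + E(28, 48) = -3237 + 28/(-40 + 48) = -3237 + 28/8 = -3237 + 28*(1/8) = -3237 + 7/2 = -6467/2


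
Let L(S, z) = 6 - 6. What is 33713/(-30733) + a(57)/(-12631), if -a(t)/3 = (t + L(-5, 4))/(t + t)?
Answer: -851565607/776377046 ≈ -1.0968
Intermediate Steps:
L(S, z) = 0
a(t) = -3/2 (a(t) = -3*(t + 0)/(t + t) = -3*t/(2*t) = -3*t*1/(2*t) = -3*1/2 = -3/2)
33713/(-30733) + a(57)/(-12631) = 33713/(-30733) - 3/2/(-12631) = 33713*(-1/30733) - 3/2*(-1/12631) = -33713/30733 + 3/25262 = -851565607/776377046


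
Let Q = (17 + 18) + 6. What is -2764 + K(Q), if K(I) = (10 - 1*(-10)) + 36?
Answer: -2708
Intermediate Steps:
Q = 41 (Q = 35 + 6 = 41)
K(I) = 56 (K(I) = (10 + 10) + 36 = 20 + 36 = 56)
-2764 + K(Q) = -2764 + 56 = -2708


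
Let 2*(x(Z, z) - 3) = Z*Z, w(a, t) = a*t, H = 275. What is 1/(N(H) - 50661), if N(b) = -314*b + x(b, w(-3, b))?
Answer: -2/198391 ≈ -1.0081e-5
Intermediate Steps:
x(Z, z) = 3 + Z²/2 (x(Z, z) = 3 + (Z*Z)/2 = 3 + Z²/2)
N(b) = 3 + b²/2 - 314*b (N(b) = -314*b + (3 + b²/2) = 3 + b²/2 - 314*b)
1/(N(H) - 50661) = 1/((3 + (½)*275² - 314*275) - 50661) = 1/((3 + (½)*75625 - 86350) - 50661) = 1/((3 + 75625/2 - 86350) - 50661) = 1/(-97069/2 - 50661) = 1/(-198391/2) = -2/198391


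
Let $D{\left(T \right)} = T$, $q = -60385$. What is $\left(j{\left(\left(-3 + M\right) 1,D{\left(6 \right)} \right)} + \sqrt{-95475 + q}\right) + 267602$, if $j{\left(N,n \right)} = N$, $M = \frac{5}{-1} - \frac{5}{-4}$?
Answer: $\frac{1070381}{4} + 2 i \sqrt{38965} \approx 2.676 \cdot 10^{5} + 394.79 i$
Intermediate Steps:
$M = - \frac{15}{4}$ ($M = 5 \left(-1\right) - - \frac{5}{4} = -5 + \frac{5}{4} = - \frac{15}{4} \approx -3.75$)
$\left(j{\left(\left(-3 + M\right) 1,D{\left(6 \right)} \right)} + \sqrt{-95475 + q}\right) + 267602 = \left(\left(-3 - \frac{15}{4}\right) 1 + \sqrt{-95475 - 60385}\right) + 267602 = \left(\left(- \frac{27}{4}\right) 1 + \sqrt{-155860}\right) + 267602 = \left(- \frac{27}{4} + 2 i \sqrt{38965}\right) + 267602 = \frac{1070381}{4} + 2 i \sqrt{38965}$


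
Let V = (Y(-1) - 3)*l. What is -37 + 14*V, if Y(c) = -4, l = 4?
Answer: -429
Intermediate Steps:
V = -28 (V = (-4 - 3)*4 = -7*4 = -28)
-37 + 14*V = -37 + 14*(-28) = -37 - 392 = -429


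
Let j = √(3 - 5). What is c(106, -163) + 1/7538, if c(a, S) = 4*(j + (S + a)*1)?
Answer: -1718663/7538 + 4*I*√2 ≈ -228.0 + 5.6569*I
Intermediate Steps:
j = I*√2 (j = √(-2) = I*√2 ≈ 1.4142*I)
c(a, S) = 4*S + 4*a + 4*I*√2 (c(a, S) = 4*(I*√2 + (S + a)*1) = 4*(I*√2 + (S + a)) = 4*(S + a + I*√2) = 4*S + 4*a + 4*I*√2)
c(106, -163) + 1/7538 = (4*(-163) + 4*106 + 4*I*√2) + 1/7538 = (-652 + 424 + 4*I*√2) + 1/7538 = (-228 + 4*I*√2) + 1/7538 = -1718663/7538 + 4*I*√2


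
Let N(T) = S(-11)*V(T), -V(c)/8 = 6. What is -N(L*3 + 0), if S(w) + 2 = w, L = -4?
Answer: -624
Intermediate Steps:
S(w) = -2 + w
V(c) = -48 (V(c) = -8*6 = -48)
N(T) = 624 (N(T) = (-2 - 11)*(-48) = -13*(-48) = 624)
-N(L*3 + 0) = -1*624 = -624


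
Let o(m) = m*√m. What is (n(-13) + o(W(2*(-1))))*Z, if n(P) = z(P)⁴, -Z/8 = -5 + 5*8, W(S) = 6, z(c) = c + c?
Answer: -127953280 - 1680*√6 ≈ -1.2796e+8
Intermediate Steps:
z(c) = 2*c
Z = -280 (Z = -8*(-5 + 5*8) = -8*(-5 + 40) = -8*35 = -280)
o(m) = m^(3/2)
n(P) = 16*P⁴ (n(P) = (2*P)⁴ = 16*P⁴)
(n(-13) + o(W(2*(-1))))*Z = (16*(-13)⁴ + 6^(3/2))*(-280) = (16*28561 + 6*√6)*(-280) = (456976 + 6*√6)*(-280) = -127953280 - 1680*√6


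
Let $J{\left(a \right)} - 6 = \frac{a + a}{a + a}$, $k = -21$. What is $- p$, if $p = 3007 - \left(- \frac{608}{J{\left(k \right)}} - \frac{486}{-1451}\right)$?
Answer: $- \frac{31420905}{10157} \approx -3093.5$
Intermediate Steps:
$J{\left(a \right)} = 7$ ($J{\left(a \right)} = 6 + \frac{a + a}{a + a} = 6 + \frac{2 a}{2 a} = 6 + 2 a \frac{1}{2 a} = 6 + 1 = 7$)
$p = \frac{31420905}{10157}$ ($p = 3007 - \left(- \frac{608}{7} - \frac{486}{-1451}\right) = 3007 - \left(\left(-608\right) \frac{1}{7} - - \frac{486}{1451}\right) = 3007 - \left(- \frac{608}{7} + \frac{486}{1451}\right) = 3007 - - \frac{878806}{10157} = 3007 + \frac{878806}{10157} = \frac{31420905}{10157} \approx 3093.5$)
$- p = \left(-1\right) \frac{31420905}{10157} = - \frac{31420905}{10157}$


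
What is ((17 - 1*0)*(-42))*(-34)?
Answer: 24276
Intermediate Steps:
((17 - 1*0)*(-42))*(-34) = ((17 + 0)*(-42))*(-34) = (17*(-42))*(-34) = -714*(-34) = 24276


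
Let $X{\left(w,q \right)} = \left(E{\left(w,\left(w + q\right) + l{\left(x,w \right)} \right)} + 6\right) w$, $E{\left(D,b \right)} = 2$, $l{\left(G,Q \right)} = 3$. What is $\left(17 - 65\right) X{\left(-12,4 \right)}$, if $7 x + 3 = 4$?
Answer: $4608$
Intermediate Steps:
$x = \frac{1}{7}$ ($x = - \frac{3}{7} + \frac{1}{7} \cdot 4 = - \frac{3}{7} + \frac{4}{7} = \frac{1}{7} \approx 0.14286$)
$X{\left(w,q \right)} = 8 w$ ($X{\left(w,q \right)} = \left(2 + 6\right) w = 8 w$)
$\left(17 - 65\right) X{\left(-12,4 \right)} = \left(17 - 65\right) 8 \left(-12\right) = \left(-48\right) \left(-96\right) = 4608$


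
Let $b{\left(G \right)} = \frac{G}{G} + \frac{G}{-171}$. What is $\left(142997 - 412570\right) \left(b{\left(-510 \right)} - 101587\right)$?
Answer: $\frac{1560890210936}{57} \approx 2.7384 \cdot 10^{10}$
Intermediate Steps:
$b{\left(G \right)} = 1 - \frac{G}{171}$ ($b{\left(G \right)} = 1 + G \left(- \frac{1}{171}\right) = 1 - \frac{G}{171}$)
$\left(142997 - 412570\right) \left(b{\left(-510 \right)} - 101587\right) = \left(142997 - 412570\right) \left(\left(1 - - \frac{170}{57}\right) - 101587\right) = - 269573 \left(\left(1 + \frac{170}{57}\right) - 101587\right) = - 269573 \left(\frac{227}{57} - 101587\right) = \left(-269573\right) \left(- \frac{5790232}{57}\right) = \frac{1560890210936}{57}$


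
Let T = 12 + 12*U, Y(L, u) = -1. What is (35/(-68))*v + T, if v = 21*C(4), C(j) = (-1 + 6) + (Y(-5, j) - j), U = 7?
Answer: 96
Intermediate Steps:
C(j) = 4 - j (C(j) = (-1 + 6) + (-1 - j) = 5 + (-1 - j) = 4 - j)
T = 96 (T = 12 + 12*7 = 12 + 84 = 96)
v = 0 (v = 21*(4 - 1*4) = 21*(4 - 4) = 21*0 = 0)
(35/(-68))*v + T = (35/(-68))*0 + 96 = (35*(-1/68))*0 + 96 = -35/68*0 + 96 = 0 + 96 = 96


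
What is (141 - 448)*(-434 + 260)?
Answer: 53418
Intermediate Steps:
(141 - 448)*(-434 + 260) = -307*(-174) = 53418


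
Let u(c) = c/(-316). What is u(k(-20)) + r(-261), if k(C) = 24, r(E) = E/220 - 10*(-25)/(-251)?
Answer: -9851689/4362380 ≈ -2.2583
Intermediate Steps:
r(E) = -250/251 + E/220 (r(E) = E*(1/220) + 250*(-1/251) = E/220 - 250/251 = -250/251 + E/220)
u(c) = -c/316 (u(c) = c*(-1/316) = -c/316)
u(k(-20)) + r(-261) = -1/316*24 + (-250/251 + (1/220)*(-261)) = -6/79 + (-250/251 - 261/220) = -6/79 - 120511/55220 = -9851689/4362380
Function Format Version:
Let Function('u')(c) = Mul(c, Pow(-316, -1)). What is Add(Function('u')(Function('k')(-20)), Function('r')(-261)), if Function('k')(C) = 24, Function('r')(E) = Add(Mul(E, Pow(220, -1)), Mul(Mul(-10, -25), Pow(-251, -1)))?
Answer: Rational(-9851689, 4362380) ≈ -2.2583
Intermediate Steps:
Function('r')(E) = Add(Rational(-250, 251), Mul(Rational(1, 220), E)) (Function('r')(E) = Add(Mul(E, Rational(1, 220)), Mul(250, Rational(-1, 251))) = Add(Mul(Rational(1, 220), E), Rational(-250, 251)) = Add(Rational(-250, 251), Mul(Rational(1, 220), E)))
Function('u')(c) = Mul(Rational(-1, 316), c) (Function('u')(c) = Mul(c, Rational(-1, 316)) = Mul(Rational(-1, 316), c))
Add(Function('u')(Function('k')(-20)), Function('r')(-261)) = Add(Mul(Rational(-1, 316), 24), Add(Rational(-250, 251), Mul(Rational(1, 220), -261))) = Add(Rational(-6, 79), Add(Rational(-250, 251), Rational(-261, 220))) = Add(Rational(-6, 79), Rational(-120511, 55220)) = Rational(-9851689, 4362380)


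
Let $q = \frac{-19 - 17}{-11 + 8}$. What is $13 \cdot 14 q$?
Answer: $2184$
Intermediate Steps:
$q = 12$ ($q = - \frac{36}{-3} = \left(-36\right) \left(- \frac{1}{3}\right) = 12$)
$13 \cdot 14 q = 13 \cdot 14 \cdot 12 = 182 \cdot 12 = 2184$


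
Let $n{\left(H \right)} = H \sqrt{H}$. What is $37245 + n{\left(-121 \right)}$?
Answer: $37245 - 1331 i \approx 37245.0 - 1331.0 i$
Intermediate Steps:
$n{\left(H \right)} = H^{\frac{3}{2}}$
$37245 + n{\left(-121 \right)} = 37245 + \left(-121\right)^{\frac{3}{2}} = 37245 - 1331 i$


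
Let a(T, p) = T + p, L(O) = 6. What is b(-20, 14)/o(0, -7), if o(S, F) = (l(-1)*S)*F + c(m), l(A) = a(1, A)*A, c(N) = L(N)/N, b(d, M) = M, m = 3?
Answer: 7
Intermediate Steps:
c(N) = 6/N
l(A) = A*(1 + A) (l(A) = (1 + A)*A = A*(1 + A))
o(S, F) = 2 (o(S, F) = ((-(1 - 1))*S)*F + 6/3 = ((-1*0)*S)*F + 6*(⅓) = (0*S)*F + 2 = 0*F + 2 = 0 + 2 = 2)
b(-20, 14)/o(0, -7) = 14/2 = 14*(½) = 7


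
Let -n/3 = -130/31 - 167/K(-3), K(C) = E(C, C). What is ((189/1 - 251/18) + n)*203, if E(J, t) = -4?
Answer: 14133469/1116 ≈ 12664.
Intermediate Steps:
K(C) = -4
n = -13971/124 (n = -3*(-130/31 - 167/(-4)) = -3*(-130*1/31 - 167*(-¼)) = -3*(-130/31 + 167/4) = -3*4657/124 = -13971/124 ≈ -112.67)
((189/1 - 251/18) + n)*203 = ((189/1 - 251/18) - 13971/124)*203 = ((189*1 - 251*1/18) - 13971/124)*203 = ((189 - 251/18) - 13971/124)*203 = (3151/18 - 13971/124)*203 = (69623/1116)*203 = 14133469/1116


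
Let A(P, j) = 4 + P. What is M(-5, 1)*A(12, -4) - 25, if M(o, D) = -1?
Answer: -41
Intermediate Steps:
M(-5, 1)*A(12, -4) - 25 = -(4 + 12) - 25 = -1*16 - 25 = -16 - 25 = -41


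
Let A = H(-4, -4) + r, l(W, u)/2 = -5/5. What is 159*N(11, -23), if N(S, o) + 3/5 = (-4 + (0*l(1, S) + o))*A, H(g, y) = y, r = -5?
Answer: 192708/5 ≈ 38542.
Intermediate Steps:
l(W, u) = -2 (l(W, u) = 2*(-5/5) = 2*(-5*1/5) = 2*(-1) = -2)
A = -9 (A = -4 - 5 = -9)
N(S, o) = 177/5 - 9*o (N(S, o) = -3/5 + (-4 + (0*(-2) + o))*(-9) = -3/5 + (-4 + (0 + o))*(-9) = -3/5 + (-4 + o)*(-9) = -3/5 + (36 - 9*o) = 177/5 - 9*o)
159*N(11, -23) = 159*(177/5 - 9*(-23)) = 159*(177/5 + 207) = 159*(1212/5) = 192708/5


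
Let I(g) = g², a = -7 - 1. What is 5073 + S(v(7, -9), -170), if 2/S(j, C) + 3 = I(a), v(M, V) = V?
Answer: 309455/61 ≈ 5073.0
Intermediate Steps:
a = -8
S(j, C) = 2/61 (S(j, C) = 2/(-3 + (-8)²) = 2/(-3 + 64) = 2/61)
5073 + S(v(7, -9), -170) = 5073 + 2/61 = 309455/61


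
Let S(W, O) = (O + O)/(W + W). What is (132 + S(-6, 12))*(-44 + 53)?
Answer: 1170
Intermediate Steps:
S(W, O) = O/W (S(W, O) = (2*O)/((2*W)) = (2*O)*(1/(2*W)) = O/W)
(132 + S(-6, 12))*(-44 + 53) = (132 + 12/(-6))*(-44 + 53) = (132 + 12*(-1/6))*9 = (132 - 2)*9 = 130*9 = 1170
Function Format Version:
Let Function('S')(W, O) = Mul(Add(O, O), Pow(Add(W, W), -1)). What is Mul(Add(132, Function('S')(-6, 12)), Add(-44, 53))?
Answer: 1170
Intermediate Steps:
Function('S')(W, O) = Mul(O, Pow(W, -1)) (Function('S')(W, O) = Mul(Mul(2, O), Pow(Mul(2, W), -1)) = Mul(Mul(2, O), Mul(Rational(1, 2), Pow(W, -1))) = Mul(O, Pow(W, -1)))
Mul(Add(132, Function('S')(-6, 12)), Add(-44, 53)) = Mul(Add(132, Mul(12, Pow(-6, -1))), Add(-44, 53)) = Mul(Add(132, Mul(12, Rational(-1, 6))), 9) = Mul(Add(132, -2), 9) = Mul(130, 9) = 1170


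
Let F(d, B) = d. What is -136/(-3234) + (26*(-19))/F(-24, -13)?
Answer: 133405/6468 ≈ 20.625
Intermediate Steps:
-136/(-3234) + (26*(-19))/F(-24, -13) = -136/(-3234) + (26*(-19))/(-24) = -136*(-1/3234) - 494*(-1/24) = 68/1617 + 247/12 = 133405/6468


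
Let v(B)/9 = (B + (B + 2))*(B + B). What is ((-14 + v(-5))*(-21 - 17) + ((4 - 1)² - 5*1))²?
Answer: 719526976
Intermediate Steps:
v(B) = 18*B*(2 + 2*B) (v(B) = 9*((B + (B + 2))*(B + B)) = 9*((B + (2 + B))*(2*B)) = 9*((2 + 2*B)*(2*B)) = 9*(2*B*(2 + 2*B)) = 18*B*(2 + 2*B))
((-14 + v(-5))*(-21 - 17) + ((4 - 1)² - 5*1))² = ((-14 + 36*(-5)*(1 - 5))*(-21 - 17) + ((4 - 1)² - 5*1))² = ((-14 + 36*(-5)*(-4))*(-38) + (3² - 5))² = ((-14 + 720)*(-38) + (9 - 5))² = (706*(-38) + 4)² = (-26828 + 4)² = (-26824)² = 719526976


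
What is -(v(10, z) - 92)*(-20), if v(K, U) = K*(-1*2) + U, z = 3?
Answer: -2180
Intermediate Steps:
v(K, U) = U - 2*K (v(K, U) = K*(-2) + U = -2*K + U = U - 2*K)
-(v(10, z) - 92)*(-20) = -((3 - 2*10) - 92)*(-20) = -((3 - 20) - 92)*(-20) = -(-17 - 92)*(-20) = -(-109)*(-20) = -1*2180 = -2180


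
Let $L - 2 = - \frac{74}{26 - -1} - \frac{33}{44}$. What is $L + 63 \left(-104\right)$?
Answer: $- \frac{707777}{108} \approx -6553.5$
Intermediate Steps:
$L = - \frac{161}{108}$ ($L = 2 - \left(\frac{3}{4} + \frac{74}{26 - -1}\right) = 2 - \left(\frac{3}{4} + \frac{74}{26 + 1}\right) = 2 - \left(\frac{3}{4} + \frac{74}{27}\right) = 2 - \frac{377}{108} = - \frac{161}{108} \approx -1.4907$)
$L + 63 \left(-104\right) = - \frac{161}{108} + 63 \left(-104\right) = - \frac{161}{108} - 6552 = - \frac{707777}{108}$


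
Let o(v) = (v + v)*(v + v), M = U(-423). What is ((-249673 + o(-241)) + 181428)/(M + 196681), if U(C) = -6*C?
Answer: 164079/199219 ≈ 0.82361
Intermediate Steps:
M = 2538 (M = -6*(-423) = 2538)
o(v) = 4*v² (o(v) = (2*v)*(2*v) = 4*v²)
((-249673 + o(-241)) + 181428)/(M + 196681) = ((-249673 + 4*(-241)²) + 181428)/(2538 + 196681) = ((-249673 + 4*58081) + 181428)/199219 = ((-249673 + 232324) + 181428)*(1/199219) = (-17349 + 181428)*(1/199219) = 164079*(1/199219) = 164079/199219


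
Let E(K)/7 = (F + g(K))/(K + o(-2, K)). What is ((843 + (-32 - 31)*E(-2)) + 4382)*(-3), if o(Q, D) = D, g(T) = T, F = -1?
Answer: -58731/4 ≈ -14683.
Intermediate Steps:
E(K) = 7*(-1 + K)/(2*K) (E(K) = 7*((-1 + K)/(K + K)) = 7*((-1 + K)/((2*K))) = 7*((-1 + K)*(1/(2*K))) = 7*((-1 + K)/(2*K)) = 7*(-1 + K)/(2*K))
((843 + (-32 - 31)*E(-2)) + 4382)*(-3) = ((843 + (-32 - 31)*((7/2)*(-1 - 2)/(-2))) + 4382)*(-3) = ((843 - 441*(-1)*(-3)/(2*2)) + 4382)*(-3) = ((843 - 63*21/4) + 4382)*(-3) = ((843 - 1323/4) + 4382)*(-3) = (2049/4 + 4382)*(-3) = (19577/4)*(-3) = -58731/4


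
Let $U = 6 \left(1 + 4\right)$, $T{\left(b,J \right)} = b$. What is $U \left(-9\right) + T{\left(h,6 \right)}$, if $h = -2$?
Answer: $-272$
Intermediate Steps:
$U = 30$ ($U = 6 \cdot 5 = 30$)
$U \left(-9\right) + T{\left(h,6 \right)} = 30 \left(-9\right) - 2 = -270 - 2 = -272$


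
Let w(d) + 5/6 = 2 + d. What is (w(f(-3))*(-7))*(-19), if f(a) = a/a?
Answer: 1729/6 ≈ 288.17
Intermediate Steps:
f(a) = 1
w(d) = 7/6 + d (w(d) = -⅚ + (2 + d) = 7/6 + d)
(w(f(-3))*(-7))*(-19) = ((7/6 + 1)*(-7))*(-19) = ((13/6)*(-7))*(-19) = -91/6*(-19) = 1729/6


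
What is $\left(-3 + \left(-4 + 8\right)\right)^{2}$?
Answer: $1$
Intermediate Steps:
$\left(-3 + \left(-4 + 8\right)\right)^{2} = \left(-3 + 4\right)^{2} = 1^{2} = 1$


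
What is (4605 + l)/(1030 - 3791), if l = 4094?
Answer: -8699/2761 ≈ -3.1507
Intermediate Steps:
(4605 + l)/(1030 - 3791) = (4605 + 4094)/(1030 - 3791) = 8699/(-2761) = 8699*(-1/2761) = -8699/2761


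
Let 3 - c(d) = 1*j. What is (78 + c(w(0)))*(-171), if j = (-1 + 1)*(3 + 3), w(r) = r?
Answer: -13851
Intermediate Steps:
j = 0 (j = 0*6 = 0)
c(d) = 3 (c(d) = 3 - 0 = 3 - 1*0 = 3 + 0 = 3)
(78 + c(w(0)))*(-171) = (78 + 3)*(-171) = 81*(-171) = -13851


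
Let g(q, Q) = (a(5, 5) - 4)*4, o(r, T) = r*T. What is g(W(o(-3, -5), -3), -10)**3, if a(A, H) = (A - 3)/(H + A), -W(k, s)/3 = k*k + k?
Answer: -438976/125 ≈ -3511.8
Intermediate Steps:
o(r, T) = T*r
W(k, s) = -3*k - 3*k**2 (W(k, s) = -3*(k*k + k) = -3*(k**2 + k) = -3*(k + k**2) = -3*k - 3*k**2)
a(A, H) = (-3 + A)/(A + H)
g(q, Q) = -76/5 (g(q, Q) = ((-3 + 5)/(5 + 5) - 4)*4 = (2/10 - 4)*4 = ((1/10)*2 - 4)*4 = (1/5 - 4)*4 = -19/5*4 = -76/5)
g(W(o(-3, -5), -3), -10)**3 = (-76/5)**3 = -438976/125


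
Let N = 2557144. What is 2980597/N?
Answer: 2980597/2557144 ≈ 1.1656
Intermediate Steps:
2980597/N = 2980597/2557144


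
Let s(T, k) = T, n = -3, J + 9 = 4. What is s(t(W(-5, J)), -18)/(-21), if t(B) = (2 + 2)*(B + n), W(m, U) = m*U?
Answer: -88/21 ≈ -4.1905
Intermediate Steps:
J = -5 (J = -9 + 4 = -5)
W(m, U) = U*m
t(B) = -12 + 4*B (t(B) = (2 + 2)*(B - 3) = 4*(-3 + B) = -12 + 4*B)
s(t(W(-5, J)), -18)/(-21) = (-12 + 4*(-5*(-5)))/(-21) = (-12 + 4*25)*(-1/21) = (-12 + 100)*(-1/21) = 88*(-1/21) = -88/21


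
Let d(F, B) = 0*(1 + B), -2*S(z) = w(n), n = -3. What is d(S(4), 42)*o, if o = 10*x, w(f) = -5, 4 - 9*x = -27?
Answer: 0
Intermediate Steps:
x = 31/9 (x = 4/9 - ⅑*(-27) = 4/9 + 3 = 31/9 ≈ 3.4444)
o = 310/9 (o = 10*(31/9) = 310/9 ≈ 34.444)
S(z) = 5/2 (S(z) = -½*(-5) = 5/2)
d(F, B) = 0
d(S(4), 42)*o = 0*(310/9) = 0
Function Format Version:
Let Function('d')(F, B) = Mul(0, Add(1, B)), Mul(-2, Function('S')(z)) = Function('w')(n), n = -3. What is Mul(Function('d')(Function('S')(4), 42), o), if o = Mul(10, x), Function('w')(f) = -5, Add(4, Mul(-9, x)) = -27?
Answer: 0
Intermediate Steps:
x = Rational(31, 9) (x = Add(Rational(4, 9), Mul(Rational(-1, 9), -27)) = Add(Rational(4, 9), 3) = Rational(31, 9) ≈ 3.4444)
o = Rational(310, 9) (o = Mul(10, Rational(31, 9)) = Rational(310, 9) ≈ 34.444)
Function('S')(z) = Rational(5, 2) (Function('S')(z) = Mul(Rational(-1, 2), -5) = Rational(5, 2))
Function('d')(F, B) = 0
Mul(Function('d')(Function('S')(4), 42), o) = Mul(0, Rational(310, 9)) = 0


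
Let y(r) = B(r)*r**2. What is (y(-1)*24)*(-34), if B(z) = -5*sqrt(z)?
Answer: 4080*I ≈ 4080.0*I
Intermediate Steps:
y(r) = -5*r**(5/2) (y(r) = (-5*sqrt(r))*r**2 = -5*r**(5/2))
(y(-1)*24)*(-34) = (-5*I*24)*(-34) = -120*I*(-34) = 4080*I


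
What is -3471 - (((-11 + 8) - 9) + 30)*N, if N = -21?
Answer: -3093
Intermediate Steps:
-3471 - (((-11 + 8) - 9) + 30)*N = -3471 - (((-11 + 8) - 9) + 30)*(-21) = -3471 - ((-3 - 9) + 30)*(-21) = -3471 - (-12 + 30)*(-21) = -3471 - 18*(-21) = -3471 - 1*(-378) = -3471 + 378 = -3093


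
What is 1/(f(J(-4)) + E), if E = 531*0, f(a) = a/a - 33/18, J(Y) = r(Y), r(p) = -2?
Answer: -6/5 ≈ -1.2000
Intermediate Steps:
J(Y) = -2
f(a) = -⅚ (f(a) = 1 - 33*1/18 = 1 - 11/6 = -⅚)
E = 0
1/(f(J(-4)) + E) = 1/(-⅚ + 0) = 1/(-⅚) = -6/5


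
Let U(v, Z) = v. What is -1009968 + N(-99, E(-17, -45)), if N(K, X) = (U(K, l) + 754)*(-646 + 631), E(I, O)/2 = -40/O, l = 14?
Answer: -1019793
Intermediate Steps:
E(I, O) = -80/O (E(I, O) = 2*(-40/O) = -80/O)
N(K, X) = -11310 - 15*K (N(K, X) = (K + 754)*(-646 + 631) = (754 + K)*(-15) = -11310 - 15*K)
-1009968 + N(-99, E(-17, -45)) = -1009968 + (-11310 - 15*(-99)) = -1009968 + (-11310 + 1485) = -1009968 - 9825 = -1019793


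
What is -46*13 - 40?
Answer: -638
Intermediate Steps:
-46*13 - 40 = -598 - 40 = -638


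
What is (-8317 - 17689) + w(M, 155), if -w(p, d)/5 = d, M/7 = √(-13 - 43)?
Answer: -26781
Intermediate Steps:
M = 14*I*√14 (M = 7*√(-13 - 43) = 7*√(-56) = 7*(2*I*√14) = 14*I*√14 ≈ 52.383*I)
w(p, d) = -5*d
(-8317 - 17689) + w(M, 155) = (-8317 - 17689) - 5*155 = -26006 - 775 = -26781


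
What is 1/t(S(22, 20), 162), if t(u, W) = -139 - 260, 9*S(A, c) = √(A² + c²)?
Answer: -1/399 ≈ -0.0025063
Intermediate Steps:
S(A, c) = √(A² + c²)/9
t(u, W) = -399
1/t(S(22, 20), 162) = 1/(-399) = -1/399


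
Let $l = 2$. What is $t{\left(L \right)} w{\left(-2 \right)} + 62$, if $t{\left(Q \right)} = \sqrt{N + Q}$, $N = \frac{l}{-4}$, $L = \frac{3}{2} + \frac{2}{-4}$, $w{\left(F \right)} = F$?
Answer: $62 - \sqrt{2} \approx 60.586$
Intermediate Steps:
$L = 1$ ($L = 3 \cdot \frac{1}{2} + 2 \left(- \frac{1}{4}\right) = \frac{3}{2} - \frac{1}{2} = 1$)
$N = - \frac{1}{2}$ ($N = \frac{2}{-4} = 2 \left(- \frac{1}{4}\right) = - \frac{1}{2} \approx -0.5$)
$t{\left(Q \right)} = \sqrt{- \frac{1}{2} + Q}$
$t{\left(L \right)} w{\left(-2 \right)} + 62 = \frac{\sqrt{-2 + 4 \cdot 1}}{2} \left(-2\right) + 62 = \frac{\sqrt{-2 + 4}}{2} \left(-2\right) + 62 = \frac{\sqrt{2}}{2} \left(-2\right) + 62 = - \sqrt{2} + 62 = 62 - \sqrt{2}$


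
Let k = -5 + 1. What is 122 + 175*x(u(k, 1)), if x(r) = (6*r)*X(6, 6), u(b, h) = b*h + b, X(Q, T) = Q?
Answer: -50278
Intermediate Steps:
k = -4
u(b, h) = b + b*h
x(r) = 36*r (x(r) = (6*r)*6 = 36*r)
122 + 175*x(u(k, 1)) = 122 + 175*(36*(-4*(1 + 1))) = 122 + 175*(36*(-4*2)) = 122 + 175*(36*(-8)) = 122 + 175*(-288) = 122 - 50400 = -50278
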